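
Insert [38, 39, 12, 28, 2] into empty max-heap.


Insert 38: [38]
Insert 39: [39, 38]
Insert 12: [39, 38, 12]
Insert 28: [39, 38, 12, 28]
Insert 2: [39, 38, 12, 28, 2]

Final heap: [39, 38, 12, 28, 2]


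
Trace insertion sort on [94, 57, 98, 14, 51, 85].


Initial: [94, 57, 98, 14, 51, 85]
Insert 57: [57, 94, 98, 14, 51, 85]
Insert 98: [57, 94, 98, 14, 51, 85]
Insert 14: [14, 57, 94, 98, 51, 85]
Insert 51: [14, 51, 57, 94, 98, 85]
Insert 85: [14, 51, 57, 85, 94, 98]

Sorted: [14, 51, 57, 85, 94, 98]


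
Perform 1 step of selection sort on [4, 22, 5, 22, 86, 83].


Initial: [4, 22, 5, 22, 86, 83]
Step 1: min=4 at 0
  Swap: [4, 22, 5, 22, 86, 83]

After 1 step: [4, 22, 5, 22, 86, 83]


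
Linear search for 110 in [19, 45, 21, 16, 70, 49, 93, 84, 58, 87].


i=0: 19!=110
i=1: 45!=110
i=2: 21!=110
i=3: 16!=110
i=4: 70!=110
i=5: 49!=110
i=6: 93!=110
i=7: 84!=110
i=8: 58!=110
i=9: 87!=110

Not found, 10 comps


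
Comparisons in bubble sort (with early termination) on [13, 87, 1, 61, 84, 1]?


Algorithm: bubble sort (with early termination)
Input: [13, 87, 1, 61, 84, 1]
Sorted: [1, 1, 13, 61, 84, 87]

15


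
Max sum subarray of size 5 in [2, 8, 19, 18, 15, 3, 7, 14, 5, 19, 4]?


[0:5]: 62
[1:6]: 63
[2:7]: 62
[3:8]: 57
[4:9]: 44
[5:10]: 48
[6:11]: 49

Max: 63 at [1:6]


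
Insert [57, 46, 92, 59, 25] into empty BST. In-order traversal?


Insert 57: root
Insert 46: L from 57
Insert 92: R from 57
Insert 59: R from 57 -> L from 92
Insert 25: L from 57 -> L from 46

In-order: [25, 46, 57, 59, 92]


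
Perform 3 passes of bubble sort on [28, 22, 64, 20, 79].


Initial: [28, 22, 64, 20, 79]
Pass 1: [22, 28, 20, 64, 79] (2 swaps)
Pass 2: [22, 20, 28, 64, 79] (1 swaps)
Pass 3: [20, 22, 28, 64, 79] (1 swaps)

After 3 passes: [20, 22, 28, 64, 79]


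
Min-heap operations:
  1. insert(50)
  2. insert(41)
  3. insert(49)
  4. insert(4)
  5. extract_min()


insert(50) -> [50]
insert(41) -> [41, 50]
insert(49) -> [41, 50, 49]
insert(4) -> [4, 41, 49, 50]
extract_min()->4, [41, 50, 49]

Final heap: [41, 50, 49]


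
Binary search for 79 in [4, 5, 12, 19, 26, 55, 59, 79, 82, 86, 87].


Step 1: lo=0, hi=10, mid=5, val=55
Step 2: lo=6, hi=10, mid=8, val=82
Step 3: lo=6, hi=7, mid=6, val=59
Step 4: lo=7, hi=7, mid=7, val=79

Found at index 7


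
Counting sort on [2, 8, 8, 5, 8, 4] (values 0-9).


Input: [2, 8, 8, 5, 8, 4]
Counts: [0, 0, 1, 0, 1, 1, 0, 0, 3, 0]

Sorted: [2, 4, 5, 8, 8, 8]


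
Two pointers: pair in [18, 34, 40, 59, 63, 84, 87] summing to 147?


lo=0(18)+hi=6(87)=105
lo=1(34)+hi=6(87)=121
lo=2(40)+hi=6(87)=127
lo=3(59)+hi=6(87)=146
lo=4(63)+hi=6(87)=150
lo=4(63)+hi=5(84)=147

Yes: 63+84=147


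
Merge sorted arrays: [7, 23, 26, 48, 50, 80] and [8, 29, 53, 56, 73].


Take 7 from A
Take 8 from B
Take 23 from A
Take 26 from A
Take 29 from B
Take 48 from A
Take 50 from A
Take 53 from B
Take 56 from B
Take 73 from B

Merged: [7, 8, 23, 26, 29, 48, 50, 53, 56, 73, 80]


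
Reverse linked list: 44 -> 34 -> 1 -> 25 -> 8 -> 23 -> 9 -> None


Step 1: curr=44, set curr.next=prev(None) | reversed so far: 44
Step 2: curr=34, set curr.next=prev(44) | reversed so far: 34 -> 44
Step 3: curr=1, set curr.next=prev(34) | reversed so far: 1 -> 34 -> 44
Step 4: curr=25, set curr.next=prev(1) | reversed so far: 25 -> 1 -> 34 -> 44
Step 5: curr=8, set curr.next=prev(25) | reversed so far: 8 -> 25 -> 1 -> 34 -> 44
Step 6: curr=23, set curr.next=prev(8) | reversed so far: 23 -> 8 -> 25 -> 1 -> 34 -> 44
Step 7: curr=9, set curr.next=prev(23) | reversed so far: 9 -> 23 -> 8 -> 25 -> 1 -> 34 -> 44

9 -> 23 -> 8 -> 25 -> 1 -> 34 -> 44 -> None


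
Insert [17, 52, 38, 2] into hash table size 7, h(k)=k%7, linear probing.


Insert 17: h=3 -> slot 3
Insert 52: h=3, 1 probes -> slot 4
Insert 38: h=3, 2 probes -> slot 5
Insert 2: h=2 -> slot 2

Table: [None, None, 2, 17, 52, 38, None]


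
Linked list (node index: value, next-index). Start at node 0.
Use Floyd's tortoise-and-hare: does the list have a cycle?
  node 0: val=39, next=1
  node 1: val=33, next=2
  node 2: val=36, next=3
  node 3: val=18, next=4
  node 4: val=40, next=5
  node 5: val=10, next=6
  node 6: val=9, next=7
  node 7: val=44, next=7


Floyd's tortoise (slow, +1) and hare (fast, +2):
  init: slow=0, fast=0
  step 1: slow=1, fast=2
  step 2: slow=2, fast=4
  step 3: slow=3, fast=6
  step 4: slow=4, fast=7
  step 5: slow=5, fast=7
  step 6: slow=6, fast=7
  step 7: slow=7, fast=7
  slow == fast at node 7: cycle detected

Cycle: yes


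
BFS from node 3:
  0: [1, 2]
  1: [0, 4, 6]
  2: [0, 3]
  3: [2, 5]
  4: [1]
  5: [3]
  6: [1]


Visit 3, enqueue [2, 5]
Visit 2, enqueue [0]
Visit 5, enqueue []
Visit 0, enqueue [1]
Visit 1, enqueue [4, 6]
Visit 4, enqueue []
Visit 6, enqueue []

BFS order: [3, 2, 5, 0, 1, 4, 6]


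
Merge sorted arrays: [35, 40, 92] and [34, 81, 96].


Take 34 from B
Take 35 from A
Take 40 from A
Take 81 from B
Take 92 from A

Merged: [34, 35, 40, 81, 92, 96]


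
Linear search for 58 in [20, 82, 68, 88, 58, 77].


i=0: 20!=58
i=1: 82!=58
i=2: 68!=58
i=3: 88!=58
i=4: 58==58 found!

Found at 4, 5 comps


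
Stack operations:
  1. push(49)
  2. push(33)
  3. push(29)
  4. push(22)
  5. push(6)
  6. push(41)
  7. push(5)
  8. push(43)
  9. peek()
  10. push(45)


push(49) -> [49]
push(33) -> [49, 33]
push(29) -> [49, 33, 29]
push(22) -> [49, 33, 29, 22]
push(6) -> [49, 33, 29, 22, 6]
push(41) -> [49, 33, 29, 22, 6, 41]
push(5) -> [49, 33, 29, 22, 6, 41, 5]
push(43) -> [49, 33, 29, 22, 6, 41, 5, 43]
peek()->43
push(45) -> [49, 33, 29, 22, 6, 41, 5, 43, 45]

Final stack: [49, 33, 29, 22, 6, 41, 5, 43, 45]


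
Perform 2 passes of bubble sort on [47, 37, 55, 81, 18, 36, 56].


Initial: [47, 37, 55, 81, 18, 36, 56]
Pass 1: [37, 47, 55, 18, 36, 56, 81] (4 swaps)
Pass 2: [37, 47, 18, 36, 55, 56, 81] (2 swaps)

After 2 passes: [37, 47, 18, 36, 55, 56, 81]


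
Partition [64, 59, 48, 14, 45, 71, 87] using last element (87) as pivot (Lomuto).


Pivot: 87
  64 <= 87: advance i (no swap)
  59 <= 87: advance i (no swap)
  48 <= 87: advance i (no swap)
  14 <= 87: advance i (no swap)
  45 <= 87: advance i (no swap)
  71 <= 87: advance i (no swap)
Place pivot at 6: [64, 59, 48, 14, 45, 71, 87]

Partitioned: [64, 59, 48, 14, 45, 71, 87]


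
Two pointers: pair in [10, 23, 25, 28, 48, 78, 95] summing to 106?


lo=0(10)+hi=6(95)=105
lo=1(23)+hi=6(95)=118
lo=1(23)+hi=5(78)=101
lo=2(25)+hi=5(78)=103
lo=3(28)+hi=5(78)=106

Yes: 28+78=106


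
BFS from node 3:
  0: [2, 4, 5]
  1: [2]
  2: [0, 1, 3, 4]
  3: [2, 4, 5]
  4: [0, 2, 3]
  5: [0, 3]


Visit 3, enqueue [2, 4, 5]
Visit 2, enqueue [0, 1]
Visit 4, enqueue []
Visit 5, enqueue []
Visit 0, enqueue []
Visit 1, enqueue []

BFS order: [3, 2, 4, 5, 0, 1]


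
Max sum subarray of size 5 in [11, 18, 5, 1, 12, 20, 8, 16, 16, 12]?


[0:5]: 47
[1:6]: 56
[2:7]: 46
[3:8]: 57
[4:9]: 72
[5:10]: 72

Max: 72 at [4:9]


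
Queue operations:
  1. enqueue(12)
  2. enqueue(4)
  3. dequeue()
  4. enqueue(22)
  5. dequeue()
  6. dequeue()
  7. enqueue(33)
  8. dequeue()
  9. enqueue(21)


enqueue(12) -> [12]
enqueue(4) -> [12, 4]
dequeue()->12, [4]
enqueue(22) -> [4, 22]
dequeue()->4, [22]
dequeue()->22, []
enqueue(33) -> [33]
dequeue()->33, []
enqueue(21) -> [21]

Final queue: [21]


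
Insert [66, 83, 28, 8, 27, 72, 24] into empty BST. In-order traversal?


Insert 66: root
Insert 83: R from 66
Insert 28: L from 66
Insert 8: L from 66 -> L from 28
Insert 27: L from 66 -> L from 28 -> R from 8
Insert 72: R from 66 -> L from 83
Insert 24: L from 66 -> L from 28 -> R from 8 -> L from 27

In-order: [8, 24, 27, 28, 66, 72, 83]


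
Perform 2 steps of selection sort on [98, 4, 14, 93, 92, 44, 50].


Initial: [98, 4, 14, 93, 92, 44, 50]
Step 1: min=4 at 1
  Swap: [4, 98, 14, 93, 92, 44, 50]
Step 2: min=14 at 2
  Swap: [4, 14, 98, 93, 92, 44, 50]

After 2 steps: [4, 14, 98, 93, 92, 44, 50]


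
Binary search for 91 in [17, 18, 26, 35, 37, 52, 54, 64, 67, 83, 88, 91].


Step 1: lo=0, hi=11, mid=5, val=52
Step 2: lo=6, hi=11, mid=8, val=67
Step 3: lo=9, hi=11, mid=10, val=88
Step 4: lo=11, hi=11, mid=11, val=91

Found at index 11


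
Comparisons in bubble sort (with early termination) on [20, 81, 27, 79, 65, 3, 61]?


Algorithm: bubble sort (with early termination)
Input: [20, 81, 27, 79, 65, 3, 61]
Sorted: [3, 20, 27, 61, 65, 79, 81]

21


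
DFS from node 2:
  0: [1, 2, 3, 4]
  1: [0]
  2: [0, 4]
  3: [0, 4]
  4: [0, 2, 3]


Visit 2, push [4, 0]
Visit 0, push [4, 3, 1]
Visit 1, push []
Visit 3, push [4]
Visit 4, push []

DFS order: [2, 0, 1, 3, 4]


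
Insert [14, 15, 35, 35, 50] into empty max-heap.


Insert 14: [14]
Insert 15: [15, 14]
Insert 35: [35, 14, 15]
Insert 35: [35, 35, 15, 14]
Insert 50: [50, 35, 15, 14, 35]

Final heap: [50, 35, 15, 14, 35]


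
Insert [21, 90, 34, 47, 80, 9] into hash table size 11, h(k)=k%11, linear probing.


Insert 21: h=10 -> slot 10
Insert 90: h=2 -> slot 2
Insert 34: h=1 -> slot 1
Insert 47: h=3 -> slot 3
Insert 80: h=3, 1 probes -> slot 4
Insert 9: h=9 -> slot 9

Table: [None, 34, 90, 47, 80, None, None, None, None, 9, 21]


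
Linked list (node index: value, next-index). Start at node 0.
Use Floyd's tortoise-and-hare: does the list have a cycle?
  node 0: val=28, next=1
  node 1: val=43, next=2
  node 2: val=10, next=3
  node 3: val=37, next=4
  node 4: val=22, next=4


Floyd's tortoise (slow, +1) and hare (fast, +2):
  init: slow=0, fast=0
  step 1: slow=1, fast=2
  step 2: slow=2, fast=4
  step 3: slow=3, fast=4
  step 4: slow=4, fast=4
  slow == fast at node 4: cycle detected

Cycle: yes


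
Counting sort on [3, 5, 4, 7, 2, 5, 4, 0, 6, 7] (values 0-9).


Input: [3, 5, 4, 7, 2, 5, 4, 0, 6, 7]
Counts: [1, 0, 1, 1, 2, 2, 1, 2, 0, 0]

Sorted: [0, 2, 3, 4, 4, 5, 5, 6, 7, 7]


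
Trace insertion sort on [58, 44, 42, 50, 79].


Initial: [58, 44, 42, 50, 79]
Insert 44: [44, 58, 42, 50, 79]
Insert 42: [42, 44, 58, 50, 79]
Insert 50: [42, 44, 50, 58, 79]
Insert 79: [42, 44, 50, 58, 79]

Sorted: [42, 44, 50, 58, 79]


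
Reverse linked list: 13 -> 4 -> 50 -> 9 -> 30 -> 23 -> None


Step 1: curr=13, set curr.next=prev(None) | reversed so far: 13
Step 2: curr=4, set curr.next=prev(13) | reversed so far: 4 -> 13
Step 3: curr=50, set curr.next=prev(4) | reversed so far: 50 -> 4 -> 13
Step 4: curr=9, set curr.next=prev(50) | reversed so far: 9 -> 50 -> 4 -> 13
Step 5: curr=30, set curr.next=prev(9) | reversed so far: 30 -> 9 -> 50 -> 4 -> 13
Step 6: curr=23, set curr.next=prev(30) | reversed so far: 23 -> 30 -> 9 -> 50 -> 4 -> 13

23 -> 30 -> 9 -> 50 -> 4 -> 13 -> None


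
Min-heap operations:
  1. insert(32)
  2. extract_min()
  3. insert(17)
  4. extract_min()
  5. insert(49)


insert(32) -> [32]
extract_min()->32, []
insert(17) -> [17]
extract_min()->17, []
insert(49) -> [49]

Final heap: [49]


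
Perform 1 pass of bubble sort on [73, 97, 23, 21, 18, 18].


Initial: [73, 97, 23, 21, 18, 18]
Pass 1: [73, 23, 21, 18, 18, 97] (4 swaps)

After 1 pass: [73, 23, 21, 18, 18, 97]


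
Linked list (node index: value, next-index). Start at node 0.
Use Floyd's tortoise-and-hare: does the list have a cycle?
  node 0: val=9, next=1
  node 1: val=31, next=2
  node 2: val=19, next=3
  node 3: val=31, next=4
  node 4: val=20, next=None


Floyd's tortoise (slow, +1) and hare (fast, +2):
  init: slow=0, fast=0
  step 1: slow=1, fast=2
  step 2: slow=2, fast=4
  step 3: fast -> None, no cycle

Cycle: no


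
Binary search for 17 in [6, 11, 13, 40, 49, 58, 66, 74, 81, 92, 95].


Step 1: lo=0, hi=10, mid=5, val=58
Step 2: lo=0, hi=4, mid=2, val=13
Step 3: lo=3, hi=4, mid=3, val=40

Not found


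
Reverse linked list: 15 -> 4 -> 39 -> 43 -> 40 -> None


Step 1: curr=15, set curr.next=prev(None) | reversed so far: 15
Step 2: curr=4, set curr.next=prev(15) | reversed so far: 4 -> 15
Step 3: curr=39, set curr.next=prev(4) | reversed so far: 39 -> 4 -> 15
Step 4: curr=43, set curr.next=prev(39) | reversed so far: 43 -> 39 -> 4 -> 15
Step 5: curr=40, set curr.next=prev(43) | reversed so far: 40 -> 43 -> 39 -> 4 -> 15

40 -> 43 -> 39 -> 4 -> 15 -> None


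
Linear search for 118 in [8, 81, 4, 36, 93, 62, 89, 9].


i=0: 8!=118
i=1: 81!=118
i=2: 4!=118
i=3: 36!=118
i=4: 93!=118
i=5: 62!=118
i=6: 89!=118
i=7: 9!=118

Not found, 8 comps


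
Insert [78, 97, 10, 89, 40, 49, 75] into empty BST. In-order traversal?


Insert 78: root
Insert 97: R from 78
Insert 10: L from 78
Insert 89: R from 78 -> L from 97
Insert 40: L from 78 -> R from 10
Insert 49: L from 78 -> R from 10 -> R from 40
Insert 75: L from 78 -> R from 10 -> R from 40 -> R from 49

In-order: [10, 40, 49, 75, 78, 89, 97]


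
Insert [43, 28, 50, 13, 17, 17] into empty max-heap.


Insert 43: [43]
Insert 28: [43, 28]
Insert 50: [50, 28, 43]
Insert 13: [50, 28, 43, 13]
Insert 17: [50, 28, 43, 13, 17]
Insert 17: [50, 28, 43, 13, 17, 17]

Final heap: [50, 28, 43, 13, 17, 17]


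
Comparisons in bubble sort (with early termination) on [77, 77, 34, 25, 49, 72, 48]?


Algorithm: bubble sort (with early termination)
Input: [77, 77, 34, 25, 49, 72, 48]
Sorted: [25, 34, 48, 49, 72, 77, 77]

20


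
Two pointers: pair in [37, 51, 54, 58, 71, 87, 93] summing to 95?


lo=0(37)+hi=6(93)=130
lo=0(37)+hi=5(87)=124
lo=0(37)+hi=4(71)=108
lo=0(37)+hi=3(58)=95

Yes: 37+58=95


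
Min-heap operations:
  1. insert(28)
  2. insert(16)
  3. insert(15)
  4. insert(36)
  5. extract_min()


insert(28) -> [28]
insert(16) -> [16, 28]
insert(15) -> [15, 28, 16]
insert(36) -> [15, 28, 16, 36]
extract_min()->15, [16, 28, 36]

Final heap: [16, 28, 36]


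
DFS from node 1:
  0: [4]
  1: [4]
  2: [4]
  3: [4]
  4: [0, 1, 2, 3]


Visit 1, push [4]
Visit 4, push [3, 2, 0]
Visit 0, push []
Visit 2, push []
Visit 3, push []

DFS order: [1, 4, 0, 2, 3]


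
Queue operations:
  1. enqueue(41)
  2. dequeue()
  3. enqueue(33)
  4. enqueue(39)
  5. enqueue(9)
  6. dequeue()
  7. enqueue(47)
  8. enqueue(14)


enqueue(41) -> [41]
dequeue()->41, []
enqueue(33) -> [33]
enqueue(39) -> [33, 39]
enqueue(9) -> [33, 39, 9]
dequeue()->33, [39, 9]
enqueue(47) -> [39, 9, 47]
enqueue(14) -> [39, 9, 47, 14]

Final queue: [39, 9, 47, 14]


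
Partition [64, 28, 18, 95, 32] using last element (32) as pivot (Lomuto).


Pivot: 32
  28 <= 32: swap -> [28, 64, 18, 95, 32]
  18 <= 32: swap -> [28, 18, 64, 95, 32]
Place pivot at 2: [28, 18, 32, 95, 64]

Partitioned: [28, 18, 32, 95, 64]


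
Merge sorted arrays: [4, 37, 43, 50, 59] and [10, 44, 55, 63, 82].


Take 4 from A
Take 10 from B
Take 37 from A
Take 43 from A
Take 44 from B
Take 50 from A
Take 55 from B
Take 59 from A

Merged: [4, 10, 37, 43, 44, 50, 55, 59, 63, 82]


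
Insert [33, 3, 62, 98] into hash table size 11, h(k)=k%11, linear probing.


Insert 33: h=0 -> slot 0
Insert 3: h=3 -> slot 3
Insert 62: h=7 -> slot 7
Insert 98: h=10 -> slot 10

Table: [33, None, None, 3, None, None, None, 62, None, None, 98]


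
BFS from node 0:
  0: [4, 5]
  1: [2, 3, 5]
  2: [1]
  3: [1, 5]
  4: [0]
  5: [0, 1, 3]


Visit 0, enqueue [4, 5]
Visit 4, enqueue []
Visit 5, enqueue [1, 3]
Visit 1, enqueue [2]
Visit 3, enqueue []
Visit 2, enqueue []

BFS order: [0, 4, 5, 1, 3, 2]


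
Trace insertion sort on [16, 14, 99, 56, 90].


Initial: [16, 14, 99, 56, 90]
Insert 14: [14, 16, 99, 56, 90]
Insert 99: [14, 16, 99, 56, 90]
Insert 56: [14, 16, 56, 99, 90]
Insert 90: [14, 16, 56, 90, 99]

Sorted: [14, 16, 56, 90, 99]


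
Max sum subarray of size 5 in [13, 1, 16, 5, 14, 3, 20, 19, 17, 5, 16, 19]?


[0:5]: 49
[1:6]: 39
[2:7]: 58
[3:8]: 61
[4:9]: 73
[5:10]: 64
[6:11]: 77
[7:12]: 76

Max: 77 at [6:11]


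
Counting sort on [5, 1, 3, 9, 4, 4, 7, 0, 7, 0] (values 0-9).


Input: [5, 1, 3, 9, 4, 4, 7, 0, 7, 0]
Counts: [2, 1, 0, 1, 2, 1, 0, 2, 0, 1]

Sorted: [0, 0, 1, 3, 4, 4, 5, 7, 7, 9]


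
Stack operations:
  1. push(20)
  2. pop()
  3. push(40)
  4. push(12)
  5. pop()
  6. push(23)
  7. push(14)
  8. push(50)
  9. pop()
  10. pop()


push(20) -> [20]
pop()->20, []
push(40) -> [40]
push(12) -> [40, 12]
pop()->12, [40]
push(23) -> [40, 23]
push(14) -> [40, 23, 14]
push(50) -> [40, 23, 14, 50]
pop()->50, [40, 23, 14]
pop()->14, [40, 23]

Final stack: [40, 23]


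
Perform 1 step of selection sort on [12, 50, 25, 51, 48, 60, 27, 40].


Initial: [12, 50, 25, 51, 48, 60, 27, 40]
Step 1: min=12 at 0
  Swap: [12, 50, 25, 51, 48, 60, 27, 40]

After 1 step: [12, 50, 25, 51, 48, 60, 27, 40]


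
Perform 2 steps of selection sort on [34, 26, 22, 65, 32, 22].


Initial: [34, 26, 22, 65, 32, 22]
Step 1: min=22 at 2
  Swap: [22, 26, 34, 65, 32, 22]
Step 2: min=22 at 5
  Swap: [22, 22, 34, 65, 32, 26]

After 2 steps: [22, 22, 34, 65, 32, 26]


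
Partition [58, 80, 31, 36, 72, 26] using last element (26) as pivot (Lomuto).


Pivot: 26
Place pivot at 0: [26, 80, 31, 36, 72, 58]

Partitioned: [26, 80, 31, 36, 72, 58]


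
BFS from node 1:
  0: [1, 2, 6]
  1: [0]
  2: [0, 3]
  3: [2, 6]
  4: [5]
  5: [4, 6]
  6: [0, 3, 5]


Visit 1, enqueue [0]
Visit 0, enqueue [2, 6]
Visit 2, enqueue [3]
Visit 6, enqueue [5]
Visit 3, enqueue []
Visit 5, enqueue [4]
Visit 4, enqueue []

BFS order: [1, 0, 2, 6, 3, 5, 4]


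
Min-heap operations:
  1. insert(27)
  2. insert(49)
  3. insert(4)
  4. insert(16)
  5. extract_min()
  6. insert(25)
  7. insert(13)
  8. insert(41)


insert(27) -> [27]
insert(49) -> [27, 49]
insert(4) -> [4, 49, 27]
insert(16) -> [4, 16, 27, 49]
extract_min()->4, [16, 49, 27]
insert(25) -> [16, 25, 27, 49]
insert(13) -> [13, 16, 27, 49, 25]
insert(41) -> [13, 16, 27, 49, 25, 41]

Final heap: [13, 16, 27, 49, 25, 41]


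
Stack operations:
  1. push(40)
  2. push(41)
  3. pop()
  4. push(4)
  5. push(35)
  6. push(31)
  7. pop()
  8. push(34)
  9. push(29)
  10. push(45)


push(40) -> [40]
push(41) -> [40, 41]
pop()->41, [40]
push(4) -> [40, 4]
push(35) -> [40, 4, 35]
push(31) -> [40, 4, 35, 31]
pop()->31, [40, 4, 35]
push(34) -> [40, 4, 35, 34]
push(29) -> [40, 4, 35, 34, 29]
push(45) -> [40, 4, 35, 34, 29, 45]

Final stack: [40, 4, 35, 34, 29, 45]


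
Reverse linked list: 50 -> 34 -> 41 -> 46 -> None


Step 1: curr=50, set curr.next=prev(None) | reversed so far: 50
Step 2: curr=34, set curr.next=prev(50) | reversed so far: 34 -> 50
Step 3: curr=41, set curr.next=prev(34) | reversed so far: 41 -> 34 -> 50
Step 4: curr=46, set curr.next=prev(41) | reversed so far: 46 -> 41 -> 34 -> 50

46 -> 41 -> 34 -> 50 -> None


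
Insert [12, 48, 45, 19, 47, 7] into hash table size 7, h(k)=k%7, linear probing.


Insert 12: h=5 -> slot 5
Insert 48: h=6 -> slot 6
Insert 45: h=3 -> slot 3
Insert 19: h=5, 2 probes -> slot 0
Insert 47: h=5, 3 probes -> slot 1
Insert 7: h=0, 2 probes -> slot 2

Table: [19, 47, 7, 45, None, 12, 48]


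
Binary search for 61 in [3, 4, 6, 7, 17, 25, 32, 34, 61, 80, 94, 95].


Step 1: lo=0, hi=11, mid=5, val=25
Step 2: lo=6, hi=11, mid=8, val=61

Found at index 8


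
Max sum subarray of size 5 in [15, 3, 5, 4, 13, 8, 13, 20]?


[0:5]: 40
[1:6]: 33
[2:7]: 43
[3:8]: 58

Max: 58 at [3:8]


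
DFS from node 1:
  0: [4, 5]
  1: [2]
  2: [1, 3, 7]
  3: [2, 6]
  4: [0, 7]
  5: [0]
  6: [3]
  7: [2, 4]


Visit 1, push [2]
Visit 2, push [7, 3]
Visit 3, push [6]
Visit 6, push []
Visit 7, push [4]
Visit 4, push [0]
Visit 0, push [5]
Visit 5, push []

DFS order: [1, 2, 3, 6, 7, 4, 0, 5]


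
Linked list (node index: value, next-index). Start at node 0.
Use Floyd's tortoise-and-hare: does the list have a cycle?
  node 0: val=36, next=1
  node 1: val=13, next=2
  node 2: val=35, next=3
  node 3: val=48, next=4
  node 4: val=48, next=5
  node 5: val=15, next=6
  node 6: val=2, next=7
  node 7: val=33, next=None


Floyd's tortoise (slow, +1) and hare (fast, +2):
  init: slow=0, fast=0
  step 1: slow=1, fast=2
  step 2: slow=2, fast=4
  step 3: slow=3, fast=6
  step 4: fast 6->7->None, no cycle

Cycle: no


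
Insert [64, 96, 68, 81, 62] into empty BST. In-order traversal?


Insert 64: root
Insert 96: R from 64
Insert 68: R from 64 -> L from 96
Insert 81: R from 64 -> L from 96 -> R from 68
Insert 62: L from 64

In-order: [62, 64, 68, 81, 96]


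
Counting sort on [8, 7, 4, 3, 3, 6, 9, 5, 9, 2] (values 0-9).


Input: [8, 7, 4, 3, 3, 6, 9, 5, 9, 2]
Counts: [0, 0, 1, 2, 1, 1, 1, 1, 1, 2]

Sorted: [2, 3, 3, 4, 5, 6, 7, 8, 9, 9]


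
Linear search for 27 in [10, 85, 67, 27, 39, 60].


i=0: 10!=27
i=1: 85!=27
i=2: 67!=27
i=3: 27==27 found!

Found at 3, 4 comps


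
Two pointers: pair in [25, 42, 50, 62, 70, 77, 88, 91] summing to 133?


lo=0(25)+hi=7(91)=116
lo=1(42)+hi=7(91)=133

Yes: 42+91=133


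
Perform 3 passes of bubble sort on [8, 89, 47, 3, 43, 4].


Initial: [8, 89, 47, 3, 43, 4]
Pass 1: [8, 47, 3, 43, 4, 89] (4 swaps)
Pass 2: [8, 3, 43, 4, 47, 89] (3 swaps)
Pass 3: [3, 8, 4, 43, 47, 89] (2 swaps)

After 3 passes: [3, 8, 4, 43, 47, 89]


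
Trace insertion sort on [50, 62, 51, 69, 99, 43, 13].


Initial: [50, 62, 51, 69, 99, 43, 13]
Insert 62: [50, 62, 51, 69, 99, 43, 13]
Insert 51: [50, 51, 62, 69, 99, 43, 13]
Insert 69: [50, 51, 62, 69, 99, 43, 13]
Insert 99: [50, 51, 62, 69, 99, 43, 13]
Insert 43: [43, 50, 51, 62, 69, 99, 13]
Insert 13: [13, 43, 50, 51, 62, 69, 99]

Sorted: [13, 43, 50, 51, 62, 69, 99]


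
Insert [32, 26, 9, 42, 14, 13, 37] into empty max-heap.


Insert 32: [32]
Insert 26: [32, 26]
Insert 9: [32, 26, 9]
Insert 42: [42, 32, 9, 26]
Insert 14: [42, 32, 9, 26, 14]
Insert 13: [42, 32, 13, 26, 14, 9]
Insert 37: [42, 32, 37, 26, 14, 9, 13]

Final heap: [42, 32, 37, 26, 14, 9, 13]


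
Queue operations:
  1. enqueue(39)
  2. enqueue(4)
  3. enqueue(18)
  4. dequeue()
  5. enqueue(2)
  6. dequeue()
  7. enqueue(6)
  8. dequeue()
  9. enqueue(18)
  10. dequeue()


enqueue(39) -> [39]
enqueue(4) -> [39, 4]
enqueue(18) -> [39, 4, 18]
dequeue()->39, [4, 18]
enqueue(2) -> [4, 18, 2]
dequeue()->4, [18, 2]
enqueue(6) -> [18, 2, 6]
dequeue()->18, [2, 6]
enqueue(18) -> [2, 6, 18]
dequeue()->2, [6, 18]

Final queue: [6, 18]


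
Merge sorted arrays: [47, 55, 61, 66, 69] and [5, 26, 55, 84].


Take 5 from B
Take 26 from B
Take 47 from A
Take 55 from A
Take 55 from B
Take 61 from A
Take 66 from A
Take 69 from A

Merged: [5, 26, 47, 55, 55, 61, 66, 69, 84]


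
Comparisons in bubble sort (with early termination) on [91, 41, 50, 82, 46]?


Algorithm: bubble sort (with early termination)
Input: [91, 41, 50, 82, 46]
Sorted: [41, 46, 50, 82, 91]

10


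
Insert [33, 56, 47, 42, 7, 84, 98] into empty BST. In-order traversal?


Insert 33: root
Insert 56: R from 33
Insert 47: R from 33 -> L from 56
Insert 42: R from 33 -> L from 56 -> L from 47
Insert 7: L from 33
Insert 84: R from 33 -> R from 56
Insert 98: R from 33 -> R from 56 -> R from 84

In-order: [7, 33, 42, 47, 56, 84, 98]


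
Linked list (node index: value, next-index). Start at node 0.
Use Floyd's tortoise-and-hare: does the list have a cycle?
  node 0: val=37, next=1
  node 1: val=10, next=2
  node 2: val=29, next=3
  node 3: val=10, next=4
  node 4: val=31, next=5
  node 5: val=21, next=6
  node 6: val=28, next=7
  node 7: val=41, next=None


Floyd's tortoise (slow, +1) and hare (fast, +2):
  init: slow=0, fast=0
  step 1: slow=1, fast=2
  step 2: slow=2, fast=4
  step 3: slow=3, fast=6
  step 4: fast 6->7->None, no cycle

Cycle: no


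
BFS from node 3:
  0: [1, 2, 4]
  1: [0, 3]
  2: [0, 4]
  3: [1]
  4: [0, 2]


Visit 3, enqueue [1]
Visit 1, enqueue [0]
Visit 0, enqueue [2, 4]
Visit 2, enqueue []
Visit 4, enqueue []

BFS order: [3, 1, 0, 2, 4]


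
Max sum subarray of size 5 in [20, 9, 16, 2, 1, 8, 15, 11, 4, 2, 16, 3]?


[0:5]: 48
[1:6]: 36
[2:7]: 42
[3:8]: 37
[4:9]: 39
[5:10]: 40
[6:11]: 48
[7:12]: 36

Max: 48 at [0:5]


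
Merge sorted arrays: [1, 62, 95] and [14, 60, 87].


Take 1 from A
Take 14 from B
Take 60 from B
Take 62 from A
Take 87 from B

Merged: [1, 14, 60, 62, 87, 95]


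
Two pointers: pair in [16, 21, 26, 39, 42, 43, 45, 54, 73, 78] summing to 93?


lo=0(16)+hi=9(78)=94
lo=0(16)+hi=8(73)=89
lo=1(21)+hi=8(73)=94
lo=1(21)+hi=7(54)=75
lo=2(26)+hi=7(54)=80
lo=3(39)+hi=7(54)=93

Yes: 39+54=93


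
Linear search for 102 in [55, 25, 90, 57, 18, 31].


i=0: 55!=102
i=1: 25!=102
i=2: 90!=102
i=3: 57!=102
i=4: 18!=102
i=5: 31!=102

Not found, 6 comps


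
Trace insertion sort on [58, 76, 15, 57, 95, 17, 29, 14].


Initial: [58, 76, 15, 57, 95, 17, 29, 14]
Insert 76: [58, 76, 15, 57, 95, 17, 29, 14]
Insert 15: [15, 58, 76, 57, 95, 17, 29, 14]
Insert 57: [15, 57, 58, 76, 95, 17, 29, 14]
Insert 95: [15, 57, 58, 76, 95, 17, 29, 14]
Insert 17: [15, 17, 57, 58, 76, 95, 29, 14]
Insert 29: [15, 17, 29, 57, 58, 76, 95, 14]
Insert 14: [14, 15, 17, 29, 57, 58, 76, 95]

Sorted: [14, 15, 17, 29, 57, 58, 76, 95]


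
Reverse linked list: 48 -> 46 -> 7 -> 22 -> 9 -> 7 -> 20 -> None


Step 1: curr=48, set curr.next=prev(None) | reversed so far: 48
Step 2: curr=46, set curr.next=prev(48) | reversed so far: 46 -> 48
Step 3: curr=7, set curr.next=prev(46) | reversed so far: 7 -> 46 -> 48
Step 4: curr=22, set curr.next=prev(7) | reversed so far: 22 -> 7 -> 46 -> 48
Step 5: curr=9, set curr.next=prev(22) | reversed so far: 9 -> 22 -> 7 -> 46 -> 48
Step 6: curr=7, set curr.next=prev(9) | reversed so far: 7 -> 9 -> 22 -> 7 -> 46 -> 48
Step 7: curr=20, set curr.next=prev(7) | reversed so far: 20 -> 7 -> 9 -> 22 -> 7 -> 46 -> 48

20 -> 7 -> 9 -> 22 -> 7 -> 46 -> 48 -> None


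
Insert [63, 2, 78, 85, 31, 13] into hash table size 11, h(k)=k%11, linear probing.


Insert 63: h=8 -> slot 8
Insert 2: h=2 -> slot 2
Insert 78: h=1 -> slot 1
Insert 85: h=8, 1 probes -> slot 9
Insert 31: h=9, 1 probes -> slot 10
Insert 13: h=2, 1 probes -> slot 3

Table: [None, 78, 2, 13, None, None, None, None, 63, 85, 31]


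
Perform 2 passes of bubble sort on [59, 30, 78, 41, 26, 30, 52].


Initial: [59, 30, 78, 41, 26, 30, 52]
Pass 1: [30, 59, 41, 26, 30, 52, 78] (5 swaps)
Pass 2: [30, 41, 26, 30, 52, 59, 78] (4 swaps)

After 2 passes: [30, 41, 26, 30, 52, 59, 78]


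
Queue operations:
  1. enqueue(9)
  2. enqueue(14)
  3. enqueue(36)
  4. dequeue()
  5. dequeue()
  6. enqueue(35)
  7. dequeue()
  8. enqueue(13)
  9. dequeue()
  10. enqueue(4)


enqueue(9) -> [9]
enqueue(14) -> [9, 14]
enqueue(36) -> [9, 14, 36]
dequeue()->9, [14, 36]
dequeue()->14, [36]
enqueue(35) -> [36, 35]
dequeue()->36, [35]
enqueue(13) -> [35, 13]
dequeue()->35, [13]
enqueue(4) -> [13, 4]

Final queue: [13, 4]


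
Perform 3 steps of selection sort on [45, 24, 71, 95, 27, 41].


Initial: [45, 24, 71, 95, 27, 41]
Step 1: min=24 at 1
  Swap: [24, 45, 71, 95, 27, 41]
Step 2: min=27 at 4
  Swap: [24, 27, 71, 95, 45, 41]
Step 3: min=41 at 5
  Swap: [24, 27, 41, 95, 45, 71]

After 3 steps: [24, 27, 41, 95, 45, 71]


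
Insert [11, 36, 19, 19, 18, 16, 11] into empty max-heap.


Insert 11: [11]
Insert 36: [36, 11]
Insert 19: [36, 11, 19]
Insert 19: [36, 19, 19, 11]
Insert 18: [36, 19, 19, 11, 18]
Insert 16: [36, 19, 19, 11, 18, 16]
Insert 11: [36, 19, 19, 11, 18, 16, 11]

Final heap: [36, 19, 19, 11, 18, 16, 11]


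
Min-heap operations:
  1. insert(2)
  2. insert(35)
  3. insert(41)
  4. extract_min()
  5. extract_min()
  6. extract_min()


insert(2) -> [2]
insert(35) -> [2, 35]
insert(41) -> [2, 35, 41]
extract_min()->2, [35, 41]
extract_min()->35, [41]
extract_min()->41, []

Final heap: []


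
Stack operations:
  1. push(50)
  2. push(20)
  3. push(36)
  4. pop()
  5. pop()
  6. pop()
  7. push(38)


push(50) -> [50]
push(20) -> [50, 20]
push(36) -> [50, 20, 36]
pop()->36, [50, 20]
pop()->20, [50]
pop()->50, []
push(38) -> [38]

Final stack: [38]


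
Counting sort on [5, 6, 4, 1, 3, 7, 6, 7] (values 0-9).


Input: [5, 6, 4, 1, 3, 7, 6, 7]
Counts: [0, 1, 0, 1, 1, 1, 2, 2, 0, 0]

Sorted: [1, 3, 4, 5, 6, 6, 7, 7]


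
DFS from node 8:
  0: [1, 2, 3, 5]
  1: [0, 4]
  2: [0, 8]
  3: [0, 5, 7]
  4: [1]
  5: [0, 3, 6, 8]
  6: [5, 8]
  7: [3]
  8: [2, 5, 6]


Visit 8, push [6, 5, 2]
Visit 2, push [0]
Visit 0, push [5, 3, 1]
Visit 1, push [4]
Visit 4, push []
Visit 3, push [7, 5]
Visit 5, push [6]
Visit 6, push []
Visit 7, push []

DFS order: [8, 2, 0, 1, 4, 3, 5, 6, 7]


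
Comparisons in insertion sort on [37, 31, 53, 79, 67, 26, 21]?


Algorithm: insertion sort
Input: [37, 31, 53, 79, 67, 26, 21]
Sorted: [21, 26, 31, 37, 53, 67, 79]

16


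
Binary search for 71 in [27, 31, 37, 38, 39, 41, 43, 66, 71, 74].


Step 1: lo=0, hi=9, mid=4, val=39
Step 2: lo=5, hi=9, mid=7, val=66
Step 3: lo=8, hi=9, mid=8, val=71

Found at index 8


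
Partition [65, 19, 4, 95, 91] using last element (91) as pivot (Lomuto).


Pivot: 91
  65 <= 91: advance i (no swap)
  19 <= 91: advance i (no swap)
  4 <= 91: advance i (no swap)
Place pivot at 3: [65, 19, 4, 91, 95]

Partitioned: [65, 19, 4, 91, 95]


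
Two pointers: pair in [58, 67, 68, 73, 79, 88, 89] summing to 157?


lo=0(58)+hi=6(89)=147
lo=1(67)+hi=6(89)=156
lo=2(68)+hi=6(89)=157

Yes: 68+89=157


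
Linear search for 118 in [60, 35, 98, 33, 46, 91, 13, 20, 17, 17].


i=0: 60!=118
i=1: 35!=118
i=2: 98!=118
i=3: 33!=118
i=4: 46!=118
i=5: 91!=118
i=6: 13!=118
i=7: 20!=118
i=8: 17!=118
i=9: 17!=118

Not found, 10 comps


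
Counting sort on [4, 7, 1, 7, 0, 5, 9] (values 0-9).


Input: [4, 7, 1, 7, 0, 5, 9]
Counts: [1, 1, 0, 0, 1, 1, 0, 2, 0, 1]

Sorted: [0, 1, 4, 5, 7, 7, 9]


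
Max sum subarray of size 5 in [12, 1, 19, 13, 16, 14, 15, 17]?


[0:5]: 61
[1:6]: 63
[2:7]: 77
[3:8]: 75

Max: 77 at [2:7]


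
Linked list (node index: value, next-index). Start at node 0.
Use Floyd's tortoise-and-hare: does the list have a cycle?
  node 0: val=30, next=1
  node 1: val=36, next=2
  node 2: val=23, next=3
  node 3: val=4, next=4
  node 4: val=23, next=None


Floyd's tortoise (slow, +1) and hare (fast, +2):
  init: slow=0, fast=0
  step 1: slow=1, fast=2
  step 2: slow=2, fast=4
  step 3: fast -> None, no cycle

Cycle: no


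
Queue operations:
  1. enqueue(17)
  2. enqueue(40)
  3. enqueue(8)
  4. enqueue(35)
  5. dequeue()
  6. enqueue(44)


enqueue(17) -> [17]
enqueue(40) -> [17, 40]
enqueue(8) -> [17, 40, 8]
enqueue(35) -> [17, 40, 8, 35]
dequeue()->17, [40, 8, 35]
enqueue(44) -> [40, 8, 35, 44]

Final queue: [40, 8, 35, 44]


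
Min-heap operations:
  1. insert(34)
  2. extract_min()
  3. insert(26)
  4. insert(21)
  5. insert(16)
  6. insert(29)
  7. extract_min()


insert(34) -> [34]
extract_min()->34, []
insert(26) -> [26]
insert(21) -> [21, 26]
insert(16) -> [16, 26, 21]
insert(29) -> [16, 26, 21, 29]
extract_min()->16, [21, 26, 29]

Final heap: [21, 26, 29]


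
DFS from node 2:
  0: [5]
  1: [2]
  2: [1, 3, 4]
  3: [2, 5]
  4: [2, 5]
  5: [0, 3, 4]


Visit 2, push [4, 3, 1]
Visit 1, push []
Visit 3, push [5]
Visit 5, push [4, 0]
Visit 0, push []
Visit 4, push []

DFS order: [2, 1, 3, 5, 0, 4]


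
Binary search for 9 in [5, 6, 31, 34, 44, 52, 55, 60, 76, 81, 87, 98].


Step 1: lo=0, hi=11, mid=5, val=52
Step 2: lo=0, hi=4, mid=2, val=31
Step 3: lo=0, hi=1, mid=0, val=5
Step 4: lo=1, hi=1, mid=1, val=6

Not found


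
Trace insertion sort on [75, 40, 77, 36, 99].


Initial: [75, 40, 77, 36, 99]
Insert 40: [40, 75, 77, 36, 99]
Insert 77: [40, 75, 77, 36, 99]
Insert 36: [36, 40, 75, 77, 99]
Insert 99: [36, 40, 75, 77, 99]

Sorted: [36, 40, 75, 77, 99]


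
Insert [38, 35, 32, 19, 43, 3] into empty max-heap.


Insert 38: [38]
Insert 35: [38, 35]
Insert 32: [38, 35, 32]
Insert 19: [38, 35, 32, 19]
Insert 43: [43, 38, 32, 19, 35]
Insert 3: [43, 38, 32, 19, 35, 3]

Final heap: [43, 38, 32, 19, 35, 3]


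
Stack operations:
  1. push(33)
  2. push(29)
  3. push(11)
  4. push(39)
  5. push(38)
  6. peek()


push(33) -> [33]
push(29) -> [33, 29]
push(11) -> [33, 29, 11]
push(39) -> [33, 29, 11, 39]
push(38) -> [33, 29, 11, 39, 38]
peek()->38

Final stack: [33, 29, 11, 39, 38]


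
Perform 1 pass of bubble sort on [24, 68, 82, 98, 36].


Initial: [24, 68, 82, 98, 36]
Pass 1: [24, 68, 82, 36, 98] (1 swaps)

After 1 pass: [24, 68, 82, 36, 98]


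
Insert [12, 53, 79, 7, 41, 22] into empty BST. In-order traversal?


Insert 12: root
Insert 53: R from 12
Insert 79: R from 12 -> R from 53
Insert 7: L from 12
Insert 41: R from 12 -> L from 53
Insert 22: R from 12 -> L from 53 -> L from 41

In-order: [7, 12, 22, 41, 53, 79]


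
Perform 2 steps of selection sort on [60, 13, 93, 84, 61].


Initial: [60, 13, 93, 84, 61]
Step 1: min=13 at 1
  Swap: [13, 60, 93, 84, 61]
Step 2: min=60 at 1
  Swap: [13, 60, 93, 84, 61]

After 2 steps: [13, 60, 93, 84, 61]


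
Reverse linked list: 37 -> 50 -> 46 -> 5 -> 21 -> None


Step 1: curr=37, set curr.next=prev(None) | reversed so far: 37
Step 2: curr=50, set curr.next=prev(37) | reversed so far: 50 -> 37
Step 3: curr=46, set curr.next=prev(50) | reversed so far: 46 -> 50 -> 37
Step 4: curr=5, set curr.next=prev(46) | reversed so far: 5 -> 46 -> 50 -> 37
Step 5: curr=21, set curr.next=prev(5) | reversed so far: 21 -> 5 -> 46 -> 50 -> 37

21 -> 5 -> 46 -> 50 -> 37 -> None


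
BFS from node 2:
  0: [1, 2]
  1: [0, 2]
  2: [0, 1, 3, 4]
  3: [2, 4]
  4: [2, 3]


Visit 2, enqueue [0, 1, 3, 4]
Visit 0, enqueue []
Visit 1, enqueue []
Visit 3, enqueue []
Visit 4, enqueue []

BFS order: [2, 0, 1, 3, 4]


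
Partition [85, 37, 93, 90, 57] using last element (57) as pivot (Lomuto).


Pivot: 57
  37 <= 57: swap -> [37, 85, 93, 90, 57]
Place pivot at 1: [37, 57, 93, 90, 85]

Partitioned: [37, 57, 93, 90, 85]


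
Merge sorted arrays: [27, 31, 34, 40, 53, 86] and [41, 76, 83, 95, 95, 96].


Take 27 from A
Take 31 from A
Take 34 from A
Take 40 from A
Take 41 from B
Take 53 from A
Take 76 from B
Take 83 from B
Take 86 from A

Merged: [27, 31, 34, 40, 41, 53, 76, 83, 86, 95, 95, 96]


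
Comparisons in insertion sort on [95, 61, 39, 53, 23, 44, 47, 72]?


Algorithm: insertion sort
Input: [95, 61, 39, 53, 23, 44, 47, 72]
Sorted: [23, 39, 44, 47, 53, 61, 72, 95]

20


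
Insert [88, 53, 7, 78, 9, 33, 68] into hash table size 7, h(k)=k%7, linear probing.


Insert 88: h=4 -> slot 4
Insert 53: h=4, 1 probes -> slot 5
Insert 7: h=0 -> slot 0
Insert 78: h=1 -> slot 1
Insert 9: h=2 -> slot 2
Insert 33: h=5, 1 probes -> slot 6
Insert 68: h=5, 5 probes -> slot 3

Table: [7, 78, 9, 68, 88, 53, 33]


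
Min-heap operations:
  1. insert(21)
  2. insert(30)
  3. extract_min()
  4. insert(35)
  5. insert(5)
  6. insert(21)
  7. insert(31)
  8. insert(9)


insert(21) -> [21]
insert(30) -> [21, 30]
extract_min()->21, [30]
insert(35) -> [30, 35]
insert(5) -> [5, 35, 30]
insert(21) -> [5, 21, 30, 35]
insert(31) -> [5, 21, 30, 35, 31]
insert(9) -> [5, 21, 9, 35, 31, 30]

Final heap: [5, 21, 9, 35, 31, 30]


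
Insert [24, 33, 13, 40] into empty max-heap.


Insert 24: [24]
Insert 33: [33, 24]
Insert 13: [33, 24, 13]
Insert 40: [40, 33, 13, 24]

Final heap: [40, 33, 13, 24]


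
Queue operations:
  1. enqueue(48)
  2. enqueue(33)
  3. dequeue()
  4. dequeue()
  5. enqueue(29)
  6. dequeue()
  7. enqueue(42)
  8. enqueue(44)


enqueue(48) -> [48]
enqueue(33) -> [48, 33]
dequeue()->48, [33]
dequeue()->33, []
enqueue(29) -> [29]
dequeue()->29, []
enqueue(42) -> [42]
enqueue(44) -> [42, 44]

Final queue: [42, 44]


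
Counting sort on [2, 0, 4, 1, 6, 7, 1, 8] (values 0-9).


Input: [2, 0, 4, 1, 6, 7, 1, 8]
Counts: [1, 2, 1, 0, 1, 0, 1, 1, 1, 0]

Sorted: [0, 1, 1, 2, 4, 6, 7, 8]


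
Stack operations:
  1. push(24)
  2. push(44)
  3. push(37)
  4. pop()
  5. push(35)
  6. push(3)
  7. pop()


push(24) -> [24]
push(44) -> [24, 44]
push(37) -> [24, 44, 37]
pop()->37, [24, 44]
push(35) -> [24, 44, 35]
push(3) -> [24, 44, 35, 3]
pop()->3, [24, 44, 35]

Final stack: [24, 44, 35]


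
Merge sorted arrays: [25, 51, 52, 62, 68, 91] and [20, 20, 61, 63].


Take 20 from B
Take 20 from B
Take 25 from A
Take 51 from A
Take 52 from A
Take 61 from B
Take 62 from A
Take 63 from B

Merged: [20, 20, 25, 51, 52, 61, 62, 63, 68, 91]


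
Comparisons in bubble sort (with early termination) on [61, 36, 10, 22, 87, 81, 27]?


Algorithm: bubble sort (with early termination)
Input: [61, 36, 10, 22, 87, 81, 27]
Sorted: [10, 22, 27, 36, 61, 81, 87]

20


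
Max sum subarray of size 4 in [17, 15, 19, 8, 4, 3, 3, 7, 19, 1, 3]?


[0:4]: 59
[1:5]: 46
[2:6]: 34
[3:7]: 18
[4:8]: 17
[5:9]: 32
[6:10]: 30
[7:11]: 30

Max: 59 at [0:4]


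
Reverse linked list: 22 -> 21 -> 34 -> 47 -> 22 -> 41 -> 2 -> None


Step 1: curr=22, set curr.next=prev(None) | reversed so far: 22
Step 2: curr=21, set curr.next=prev(22) | reversed so far: 21 -> 22
Step 3: curr=34, set curr.next=prev(21) | reversed so far: 34 -> 21 -> 22
Step 4: curr=47, set curr.next=prev(34) | reversed so far: 47 -> 34 -> 21 -> 22
Step 5: curr=22, set curr.next=prev(47) | reversed so far: 22 -> 47 -> 34 -> 21 -> 22
Step 6: curr=41, set curr.next=prev(22) | reversed so far: 41 -> 22 -> 47 -> 34 -> 21 -> 22
Step 7: curr=2, set curr.next=prev(41) | reversed so far: 2 -> 41 -> 22 -> 47 -> 34 -> 21 -> 22

2 -> 41 -> 22 -> 47 -> 34 -> 21 -> 22 -> None


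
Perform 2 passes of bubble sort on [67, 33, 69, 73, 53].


Initial: [67, 33, 69, 73, 53]
Pass 1: [33, 67, 69, 53, 73] (2 swaps)
Pass 2: [33, 67, 53, 69, 73] (1 swaps)

After 2 passes: [33, 67, 53, 69, 73]


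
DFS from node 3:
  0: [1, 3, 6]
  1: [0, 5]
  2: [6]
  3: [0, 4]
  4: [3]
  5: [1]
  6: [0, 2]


Visit 3, push [4, 0]
Visit 0, push [6, 1]
Visit 1, push [5]
Visit 5, push []
Visit 6, push [2]
Visit 2, push []
Visit 4, push []

DFS order: [3, 0, 1, 5, 6, 2, 4]


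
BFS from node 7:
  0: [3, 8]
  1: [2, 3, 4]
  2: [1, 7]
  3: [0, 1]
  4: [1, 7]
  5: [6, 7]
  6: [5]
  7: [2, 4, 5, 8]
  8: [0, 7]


Visit 7, enqueue [2, 4, 5, 8]
Visit 2, enqueue [1]
Visit 4, enqueue []
Visit 5, enqueue [6]
Visit 8, enqueue [0]
Visit 1, enqueue [3]
Visit 6, enqueue []
Visit 0, enqueue []
Visit 3, enqueue []

BFS order: [7, 2, 4, 5, 8, 1, 6, 0, 3]


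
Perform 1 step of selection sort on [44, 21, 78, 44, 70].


Initial: [44, 21, 78, 44, 70]
Step 1: min=21 at 1
  Swap: [21, 44, 78, 44, 70]

After 1 step: [21, 44, 78, 44, 70]


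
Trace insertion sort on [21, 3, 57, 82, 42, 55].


Initial: [21, 3, 57, 82, 42, 55]
Insert 3: [3, 21, 57, 82, 42, 55]
Insert 57: [3, 21, 57, 82, 42, 55]
Insert 82: [3, 21, 57, 82, 42, 55]
Insert 42: [3, 21, 42, 57, 82, 55]
Insert 55: [3, 21, 42, 55, 57, 82]

Sorted: [3, 21, 42, 55, 57, 82]


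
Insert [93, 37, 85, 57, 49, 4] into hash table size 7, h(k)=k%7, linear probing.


Insert 93: h=2 -> slot 2
Insert 37: h=2, 1 probes -> slot 3
Insert 85: h=1 -> slot 1
Insert 57: h=1, 3 probes -> slot 4
Insert 49: h=0 -> slot 0
Insert 4: h=4, 1 probes -> slot 5

Table: [49, 85, 93, 37, 57, 4, None]


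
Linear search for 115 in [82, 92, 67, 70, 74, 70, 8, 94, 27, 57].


i=0: 82!=115
i=1: 92!=115
i=2: 67!=115
i=3: 70!=115
i=4: 74!=115
i=5: 70!=115
i=6: 8!=115
i=7: 94!=115
i=8: 27!=115
i=9: 57!=115

Not found, 10 comps


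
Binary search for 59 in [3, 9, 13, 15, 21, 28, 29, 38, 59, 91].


Step 1: lo=0, hi=9, mid=4, val=21
Step 2: lo=5, hi=9, mid=7, val=38
Step 3: lo=8, hi=9, mid=8, val=59

Found at index 8


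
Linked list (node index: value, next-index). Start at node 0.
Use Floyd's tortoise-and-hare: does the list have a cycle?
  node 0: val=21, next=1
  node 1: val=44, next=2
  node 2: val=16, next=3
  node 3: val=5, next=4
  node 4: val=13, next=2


Floyd's tortoise (slow, +1) and hare (fast, +2):
  init: slow=0, fast=0
  step 1: slow=1, fast=2
  step 2: slow=2, fast=4
  step 3: slow=3, fast=3
  slow == fast at node 3: cycle detected

Cycle: yes


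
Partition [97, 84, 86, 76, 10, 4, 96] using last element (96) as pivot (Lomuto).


Pivot: 96
  84 <= 96: swap -> [84, 97, 86, 76, 10, 4, 96]
  86 <= 96: swap -> [84, 86, 97, 76, 10, 4, 96]
  76 <= 96: swap -> [84, 86, 76, 97, 10, 4, 96]
  10 <= 96: swap -> [84, 86, 76, 10, 97, 4, 96]
  4 <= 96: swap -> [84, 86, 76, 10, 4, 97, 96]
Place pivot at 5: [84, 86, 76, 10, 4, 96, 97]

Partitioned: [84, 86, 76, 10, 4, 96, 97]
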